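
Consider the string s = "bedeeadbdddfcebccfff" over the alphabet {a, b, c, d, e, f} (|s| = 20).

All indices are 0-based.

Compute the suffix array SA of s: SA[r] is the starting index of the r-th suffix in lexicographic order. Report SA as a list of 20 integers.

[5, 14, 7, 0, 15, 12, 16, 6, 8, 9, 2, 10, 4, 13, 1, 3, 19, 11, 18, 17]

sorted suffixes:
  #0 SA[0]=5  'adbdddfcebccfff'
  #1 SA[1]=14  'bccfff'
  #2 SA[2]=7  'bdddfcebccfff'
  #3 SA[3]=0  'bedeeadbdddfcebccfff'
  #4 SA[4]=15  'ccfff'
  #5 SA[5]=12  'cebccfff'
  #6 SA[6]=16  'cfff'
  #7 SA[7]=6  'dbdddfcebccfff'
  #8 SA[8]=8  'dddfcebccfff'
  #9 SA[9]=9  'ddfcebccfff'
  #10 SA[10]=2  'deeadbdddfcebccfff'
  #11 SA[11]=10  'dfcebccfff'
  #12 SA[12]=4  'eadbdddfcebccfff'
  #13 SA[13]=13  'ebccfff'
  #14 SA[14]=1  'edeeadbdddfcebccfff'
  #15 SA[15]=3  'eeadbdddfcebccfff'
  #16 SA[16]=19  'f'
  #17 SA[17]=11  'fcebccfff'
  #18 SA[18]=18  'ff'
  #19 SA[19]=17  'fff'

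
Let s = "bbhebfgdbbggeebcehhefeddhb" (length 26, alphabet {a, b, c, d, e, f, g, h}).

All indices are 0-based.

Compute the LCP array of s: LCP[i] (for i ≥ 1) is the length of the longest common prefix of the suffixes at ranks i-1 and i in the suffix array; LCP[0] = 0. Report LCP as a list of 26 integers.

rank→(start, suffix):
  0 → (25, 'b')
  1 → (8, 'bbggeebcehhefeddhb')
  2 → (0, 'bbhebfgdbbggeebcehhefeddhb')
  3 → (14, 'bcehhefeddhb')
  4 → (4, 'bfgdbbggeebcehhefeddhb')
  5 → (9, 'bggeebcehhefeddhb')
  6 → (1, 'bhebfgdbbggeebcehhefeddhb')
  7 → (15, 'cehhefeddhb')
  8 → (7, 'dbbggeebcehhefeddhb')
  9 → (22, 'ddhb')
  10 → (23, 'dhb')
  11 → (13, 'ebcehhefeddhb')
  12 → (3, 'ebfgdbbggeebcehhefeddhb')
  13 → (21, 'eddhb')
  14 → (12, 'eebcehhefeddhb')
  15 → (19, 'efeddhb')
  16 → (16, 'ehhefeddhb')
  17 → (20, 'feddhb')
  18 → (5, 'fgdbbggeebcehhefeddhb')
  19 → (6, 'gdbbggeebcehhefeddhb')
  20 → (11, 'geebcehhefeddhb')
  21 → (10, 'ggeebcehhefeddhb')
  22 → (24, 'hb')
  23 → (2, 'hebfgdbbggeebcehhefeddhb')
  24 → (18, 'hefeddhb')
  25 → (17, 'hhefeddhb')

SA = [25, 8, 0, 14, 4, 9, 1, 15, 7, 22, 23, 13, 3, 21, 12, 19, 16, 20, 5, 6, 11, 10, 24, 2, 18, 17]
[i] adj suffixes → lcp
  [1] 25/8 → 1 ('b')
  [2] 8/0 → 2 ('bb')
  [3] 0/14 → 1 ('b')
  [4] 14/4 → 1 ('b')
  [5] 4/9 → 1 ('b')
  [6] 9/1 → 1 ('b')
  [7] 1/15 → 0 ('')
  [8] 15/7 → 0 ('')
  [9] 7/22 → 1 ('d')
  [10] 22/23 → 1 ('d')
  [11] 23/13 → 0 ('')
  [12] 13/3 → 2 ('eb')
  [13] 3/21 → 1 ('e')
  [14] 21/12 → 1 ('e')
  [15] 12/19 → 1 ('e')
  [16] 19/16 → 1 ('e')
  [17] 16/20 → 0 ('')
  [18] 20/5 → 1 ('f')
  [19] 5/6 → 0 ('')
  [20] 6/11 → 1 ('g')
  [21] 11/10 → 1 ('g')
  [22] 10/24 → 0 ('')
  [23] 24/2 → 1 ('h')
  [24] 2/18 → 2 ('he')
  [25] 18/17 → 1 ('h')

[0, 1, 2, 1, 1, 1, 1, 0, 0, 1, 1, 0, 2, 1, 1, 1, 1, 0, 1, 0, 1, 1, 0, 1, 2, 1]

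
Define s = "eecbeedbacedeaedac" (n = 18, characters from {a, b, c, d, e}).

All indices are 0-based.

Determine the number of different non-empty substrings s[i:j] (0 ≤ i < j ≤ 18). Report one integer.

154

rank | idx | suffix
   0 |  16 | ac
   1 |   8 | acedeaedac
   2 |  13 | aedac
   3 |   7 | bacedeaedac
   4 |   3 | beedbacedeaedac
   5 |  17 | c
   6 |   2 | cbeedbacedeaedac
   7 |   9 | cedeaedac
   8 |  15 | dac
   9 |   6 | dbacedeaedac
  10 |  11 | deaedac
  11 |  12 | eaedac
  12 |   1 | ecbeedbacedeaedac
  13 |  14 | edac
  14 |   5 | edbacedeaedac
  15 |  10 | edeaedac
  16 |   0 | eecbeedbacedeaedac
  17 |   4 | eedbacedeaedac

SA = [16, 8, 13, 7, 3, 17, 2, 9, 15, 6, 11, 12, 1, 14, 5, 10, 0, 4]
[i] adj suffixes → lcp
  [1] 16/8 → 2 ('ac')
  [2] 8/13 → 1 ('a')
  [3] 13/7 → 0 ('')
  [4] 7/3 → 1 ('b')
  [5] 3/17 → 0 ('')
  [6] 17/2 → 1 ('c')
  [7] 2/9 → 1 ('c')
  [8] 9/15 → 0 ('')
  [9] 15/6 → 1 ('d')
  [10] 6/11 → 1 ('d')
  [11] 11/12 → 0 ('')
  [12] 12/1 → 1 ('e')
  [13] 1/14 → 1 ('e')
  [14] 14/5 → 2 ('ed')
  [15] 5/10 → 2 ('ed')
  [16] 10/0 → 1 ('e')
  [17] 0/4 → 2 ('ee')

n(n+1)/2 = 18·19/2 = 171
Σ LCP = 0 + 2 + 1 + 0 + 1 + 0 + 1 + 1 + 0 + 1 + 1 + 0 + 1 + 1 + 2 + 2 + 1 + 2 = 17
distinct = 171 − 17 = 154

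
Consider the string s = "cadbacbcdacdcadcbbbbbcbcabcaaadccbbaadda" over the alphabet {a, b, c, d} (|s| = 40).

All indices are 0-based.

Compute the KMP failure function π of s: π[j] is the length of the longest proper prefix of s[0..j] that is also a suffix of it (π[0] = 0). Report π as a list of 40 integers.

[0, 0, 0, 0, 0, 1, 0, 1, 0, 0, 1, 0, 1, 2, 3, 1, 0, 0, 0, 0, 0, 1, 0, 1, 2, 0, 1, 2, 0, 0, 0, 1, 1, 0, 0, 0, 0, 0, 0, 0]

π[0] = 0
j=1 s[j]='a': π[1]=0 (border '')
j=2 s[j]='d': π[2]=0 (border '')
j=3 s[j]='b': π[3]=0 (border '')
j=4 s[j]='a': π[4]=0 (border '')
j=5 s[j]='c': π[5]=1 (border 'c')
j=6 s[j]='b': k: 1→0; π[6]=0 (border '')
j=7 s[j]='c': π[7]=1 (border 'c')
j=8 s[j]='d': k: 1→0; π[8]=0 (border '')
j=9 s[j]='a': π[9]=0 (border '')
j=10 s[j]='c': π[10]=1 (border 'c')
j=11 s[j]='d': k: 1→0; π[11]=0 (border '')
j=12 s[j]='c': π[12]=1 (border 'c')
j=13 s[j]='a': π[13]=2 (border 'ca')
j=14 s[j]='d': π[14]=3 (border 'cad')
j=15 s[j]='c': k: 3→0; π[15]=1 (border 'c')
j=16 s[j]='b': k: 1→0; π[16]=0 (border '')
j=17 s[j]='b': π[17]=0 (border '')
j=18 s[j]='b': π[18]=0 (border '')
j=19 s[j]='b': π[19]=0 (border '')
j=20 s[j]='b': π[20]=0 (border '')
j=21 s[j]='c': π[21]=1 (border 'c')
j=22 s[j]='b': k: 1→0; π[22]=0 (border '')
j=23 s[j]='c': π[23]=1 (border 'c')
j=24 s[j]='a': π[24]=2 (border 'ca')
j=25 s[j]='b': k: 2→0; π[25]=0 (border '')
j=26 s[j]='c': π[26]=1 (border 'c')
j=27 s[j]='a': π[27]=2 (border 'ca')
j=28 s[j]='a': k: 2→0; π[28]=0 (border '')
j=29 s[j]='a': π[29]=0 (border '')
j=30 s[j]='d': π[30]=0 (border '')
j=31 s[j]='c': π[31]=1 (border 'c')
j=32 s[j]='c': k: 1→0; π[32]=1 (border 'c')
j=33 s[j]='b': k: 1→0; π[33]=0 (border '')
j=34 s[j]='b': π[34]=0 (border '')
j=35 s[j]='a': π[35]=0 (border '')
j=36 s[j]='a': π[36]=0 (border '')
j=37 s[j]='d': π[37]=0 (border '')
j=38 s[j]='d': π[38]=0 (border '')
j=39 s[j]='a': π[39]=0 (border '')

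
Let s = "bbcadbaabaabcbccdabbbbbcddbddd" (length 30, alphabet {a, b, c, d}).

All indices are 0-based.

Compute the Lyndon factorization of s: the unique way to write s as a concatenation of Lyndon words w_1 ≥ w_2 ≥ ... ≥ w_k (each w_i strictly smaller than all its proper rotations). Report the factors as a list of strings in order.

["bbc", "adb", "aabaabcbccdabbbbbcddbddd"]

emit factor 1: 'bbc' (i=0, period=3)
emit factor 2: 'adb' (i=3, period=3)
emit factor 3: 'aabaabcbccdabbbbbcddbddd' (i=6, period=24)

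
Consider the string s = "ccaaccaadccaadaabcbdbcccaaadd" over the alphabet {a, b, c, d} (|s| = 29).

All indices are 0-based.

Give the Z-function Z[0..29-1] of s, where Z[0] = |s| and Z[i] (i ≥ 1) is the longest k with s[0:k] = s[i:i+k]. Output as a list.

Z[0]=29
i=1: fresh scan; Z[1]=1 extend→box=[1,2)
i=2: fresh scan; Z[2]=0
i=3: fresh scan; Z[3]=0
i=4: fresh scan; Z[4]=4 extend→box=[4,8)
i=5: min(r-i=3, Z[1]=1)=1; Z[5]=1
i=6: min(r-i=2, Z[2]=0)=0; Z[6]=0
i=7: min(r-i=1, Z[3]=0)=0; Z[7]=0
i=8: fresh scan; Z[8]=0
i=9: fresh scan; Z[9]=4 extend→box=[9,13)
i=10: min(r-i=3, Z[1]=1)=1; Z[10]=1
i=11: min(r-i=2, Z[2]=0)=0; Z[11]=0
i=12: min(r-i=1, Z[3]=0)=0; Z[12]=0
i=13: fresh scan; Z[13]=0
i=14: fresh scan; Z[14]=0
i=15: fresh scan; Z[15]=0
i=16: fresh scan; Z[16]=0
i=17: fresh scan; Z[17]=1 extend→box=[17,18)
i=18: fresh scan; Z[18]=0
i=19: fresh scan; Z[19]=0
i=20: fresh scan; Z[20]=0
i=21: fresh scan; Z[21]=2 extend→box=[21,23)
i=22: min(r-i=1, Z[1]=1)=1; Z[22]=4 extend→box=[22,26)
i=23: min(r-i=3, Z[1]=1)=1; Z[23]=1
i=24: min(r-i=2, Z[2]=0)=0; Z[24]=0
i=25: min(r-i=1, Z[3]=0)=0; Z[25]=0
i=26: fresh scan; Z[26]=0
i=27: fresh scan; Z[27]=0
i=28: fresh scan; Z[28]=0

[29, 1, 0, 0, 4, 1, 0, 0, 0, 4, 1, 0, 0, 0, 0, 0, 0, 1, 0, 0, 0, 2, 4, 1, 0, 0, 0, 0, 0]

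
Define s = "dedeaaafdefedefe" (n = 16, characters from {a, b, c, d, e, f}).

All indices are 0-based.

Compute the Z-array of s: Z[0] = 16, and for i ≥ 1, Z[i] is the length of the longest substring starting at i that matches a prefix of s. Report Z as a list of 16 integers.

[16, 0, 2, 0, 0, 0, 0, 0, 2, 0, 0, 0, 2, 0, 0, 0]

Z[0]=16
i=1: outside box; Z[1]=0
i=2: outside box; Z[2]=2 extend→box=[2,4)
i=3: min(r-i=1, Z[1]=0)=0; Z[3]=0
i=4: outside box; Z[4]=0
i=5: outside box; Z[5]=0
i=6: outside box; Z[6]=0
i=7: outside box; Z[7]=0
i=8: outside box; Z[8]=2 extend→box=[8,10)
i=9: min(r-i=1, Z[1]=0)=0; Z[9]=0
i=10: outside box; Z[10]=0
i=11: outside box; Z[11]=0
i=12: outside box; Z[12]=2 extend→box=[12,14)
i=13: min(r-i=1, Z[1]=0)=0; Z[13]=0
i=14: outside box; Z[14]=0
i=15: outside box; Z[15]=0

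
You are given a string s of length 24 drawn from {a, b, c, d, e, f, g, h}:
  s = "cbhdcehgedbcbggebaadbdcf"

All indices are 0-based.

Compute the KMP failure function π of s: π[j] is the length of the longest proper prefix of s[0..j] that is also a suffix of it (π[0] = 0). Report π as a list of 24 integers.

π[0] = 0
j=1 s[j]='b': π[1]=0 (border '')
j=2 s[j]='h': π[2]=0 (border '')
j=3 s[j]='d': π[3]=0 (border '')
j=4 s[j]='c': π[4]=1 (border 'c')
j=5 s[j]='e': k: 1→0; π[5]=0 (border '')
j=6 s[j]='h': π[6]=0 (border '')
j=7 s[j]='g': π[7]=0 (border '')
j=8 s[j]='e': π[8]=0 (border '')
j=9 s[j]='d': π[9]=0 (border '')
j=10 s[j]='b': π[10]=0 (border '')
j=11 s[j]='c': π[11]=1 (border 'c')
j=12 s[j]='b': π[12]=2 (border 'cb')
j=13 s[j]='g': k: 2→0; π[13]=0 (border '')
j=14 s[j]='g': π[14]=0 (border '')
j=15 s[j]='e': π[15]=0 (border '')
j=16 s[j]='b': π[16]=0 (border '')
j=17 s[j]='a': π[17]=0 (border '')
j=18 s[j]='a': π[18]=0 (border '')
j=19 s[j]='d': π[19]=0 (border '')
j=20 s[j]='b': π[20]=0 (border '')
j=21 s[j]='d': π[21]=0 (border '')
j=22 s[j]='c': π[22]=1 (border 'c')
j=23 s[j]='f': k: 1→0; π[23]=0 (border '')

[0, 0, 0, 0, 1, 0, 0, 0, 0, 0, 0, 1, 2, 0, 0, 0, 0, 0, 0, 0, 0, 0, 1, 0]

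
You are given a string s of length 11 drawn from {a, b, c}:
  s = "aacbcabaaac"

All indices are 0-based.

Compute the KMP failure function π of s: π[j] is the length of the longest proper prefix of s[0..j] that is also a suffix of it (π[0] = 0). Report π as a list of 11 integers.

[0, 1, 0, 0, 0, 1, 0, 1, 2, 2, 3]

π[0] = 0
j=1 s[j]='a': π[1]=1 (border 'a')
j=2 s[j]='c': k: 1→0; π[2]=0 (border '')
j=3 s[j]='b': π[3]=0 (border '')
j=4 s[j]='c': π[4]=0 (border '')
j=5 s[j]='a': π[5]=1 (border 'a')
j=6 s[j]='b': k: 1→0; π[6]=0 (border '')
j=7 s[j]='a': π[7]=1 (border 'a')
j=8 s[j]='a': π[8]=2 (border 'aa')
j=9 s[j]='a': k: 2→1; π[9]=2 (border 'aa')
j=10 s[j]='c': π[10]=3 (border 'aac')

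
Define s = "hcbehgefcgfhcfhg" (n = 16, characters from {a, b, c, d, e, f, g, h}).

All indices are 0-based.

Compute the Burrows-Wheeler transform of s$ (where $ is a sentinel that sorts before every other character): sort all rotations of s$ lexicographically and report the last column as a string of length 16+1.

gchhfgbegchhc$ffe

rank  rotation           last
    0  $hcbehgefcgfhcfhg  g
    1  behgefcgfhcfhg$hc  c
    2  cbehgefcgfhcfhg$h  h
    3  cfhg$hcbehgefcgfh  h
    4  cgfhcfhg$hcbehgef  f
    5  efcgfhcfhg$hcbehg  g
    6  ehgefcgfhcfhg$hcb  b
    7  fcgfhcfhg$hcbehge  e
    8  fhcfhg$hcbehgefcg  g
    9  fhg$hcbehgefcgfhc  c
   10  g$hcbehgefcgfhcfh  h
   11  gefcgfhcfhg$hcbeh  h
   12  gfhcfhg$hcbehgefc  c
   13  hcbehgefcgfhcfhg$  $
   14  hcfhg$hcbehgefcgf  f
   15  hg$hcbehgefcgfhcf  f
   16  hgefcgfhcfhg$hcbe  e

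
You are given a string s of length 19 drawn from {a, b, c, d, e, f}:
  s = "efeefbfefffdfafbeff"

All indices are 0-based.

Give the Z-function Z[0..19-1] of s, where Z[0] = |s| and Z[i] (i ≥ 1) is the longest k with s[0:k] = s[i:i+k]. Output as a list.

Z[0]=19
i=1: outside box; Z[1]=0
i=2: outside box; Z[2]=1 extend→box=[2,3)
i=3: outside box; Z[3]=2 extend→box=[3,5)
i=4: min(r-i=1, Z[1]=0)=0; Z[4]=0
i=5: outside box; Z[5]=0
i=6: outside box; Z[6]=0
i=7: outside box; Z[7]=2 extend→box=[7,9)
i=8: min(r-i=1, Z[1]=0)=0; Z[8]=0
i=9: outside box; Z[9]=0
i=10: outside box; Z[10]=0
i=11: outside box; Z[11]=0
i=12: outside box; Z[12]=0
i=13: outside box; Z[13]=0
i=14: outside box; Z[14]=0
i=15: outside box; Z[15]=0
i=16: outside box; Z[16]=2 extend→box=[16,18)
i=17: min(r-i=1, Z[1]=0)=0; Z[17]=0
i=18: outside box; Z[18]=0

[19, 0, 1, 2, 0, 0, 0, 2, 0, 0, 0, 0, 0, 0, 0, 0, 2, 0, 0]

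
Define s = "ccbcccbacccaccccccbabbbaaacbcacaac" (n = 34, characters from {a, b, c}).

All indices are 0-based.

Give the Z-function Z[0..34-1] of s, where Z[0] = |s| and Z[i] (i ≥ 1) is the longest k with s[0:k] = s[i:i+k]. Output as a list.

Z[0]=34
i=1: outside box; Z[1]=1 grow→box=[1,2)
i=2: outside box; Z[2]=0
i=3: outside box; Z[3]=2 grow→box=[3,5)
i=4: min(r-i=1, Z[1]=1)=1; Z[4]=3 grow→box=[4,7)
i=5: min(r-i=2, Z[1]=1)=1; Z[5]=1
i=6: min(r-i=1, Z[2]=0)=0; Z[6]=0
i=7: outside box; Z[7]=0
i=8: outside box; Z[8]=2 grow→box=[8,10)
i=9: min(r-i=1, Z[1]=1)=1; Z[9]=2 grow→box=[9,11)
i=10: min(r-i=1, Z[1]=1)=1; Z[10]=1
i=11: outside box; Z[11]=0
i=12: outside box; Z[12]=2 grow→box=[12,14)
i=13: min(r-i=1, Z[1]=1)=1; Z[13]=2 grow→box=[13,15)
i=14: min(r-i=1, Z[1]=1)=1; Z[14]=2 grow→box=[14,16)
i=15: min(r-i=1, Z[1]=1)=1; Z[15]=2 grow→box=[15,17)
i=16: min(r-i=1, Z[1]=1)=1; Z[16]=3 grow→box=[16,19)
i=17: min(r-i=2, Z[1]=1)=1; Z[17]=1
i=18: min(r-i=1, Z[2]=0)=0; Z[18]=0
i=19: outside box; Z[19]=0
i=20: outside box; Z[20]=0
i=21: outside box; Z[21]=0
i=22: outside box; Z[22]=0
i=23: outside box; Z[23]=0
i=24: outside box; Z[24]=0
i=25: outside box; Z[25]=0
i=26: outside box; Z[26]=1 grow→box=[26,27)
i=27: outside box; Z[27]=0
i=28: outside box; Z[28]=1 grow→box=[28,29)
i=29: outside box; Z[29]=0
i=30: outside box; Z[30]=1 grow→box=[30,31)
i=31: outside box; Z[31]=0
i=32: outside box; Z[32]=0
i=33: outside box; Z[33]=1 grow→box=[33,34)

[34, 1, 0, 2, 3, 1, 0, 0, 2, 2, 1, 0, 2, 2, 2, 2, 3, 1, 0, 0, 0, 0, 0, 0, 0, 0, 1, 0, 1, 0, 1, 0, 0, 1]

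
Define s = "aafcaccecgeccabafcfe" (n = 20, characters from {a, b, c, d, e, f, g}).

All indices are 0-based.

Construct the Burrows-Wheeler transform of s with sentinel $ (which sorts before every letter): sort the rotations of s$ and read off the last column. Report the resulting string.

e$ccabacfeacfefgcaacc

rank  rotation               last
    0  $aafcaccecgeccabafcfe  e
    1  aafcaccecgeccabafcfe$  $
    2  abafcfe$aafcaccecgecc  c
    3  accecgeccabafcfe$aafc  c
    4  afcaccecgeccabafcfe$a  a
    5  afcfe$aafcaccecgeccab  b
    6  bafcfe$aafcaccecgecca  a
    7  cabafcfe$aafcaccecgec  c
    8  caccecgeccabafcfe$aaf  f
    9  ccabafcfe$aafcaccecge  e
   10  ccecgeccabafcfe$aafca  a
   11  cecgeccabafcfe$aafcac  c
   12  cfe$aafcaccecgeccabaf  f
   13  cgeccabafcfe$aafcacce  e
   14  e$aafcaccecgeccabafcf  f
   15  eccabafcfe$aafcaccecg  g
   16  ecgeccabafcfe$aafcacc  c
   17  fcaccecgeccabafcfe$aa  a
   18  fcfe$aafcaccecgeccaba  a
   19  fe$aafcaccecgeccabafc  c
   20  geccabafcfe$aafcaccec  c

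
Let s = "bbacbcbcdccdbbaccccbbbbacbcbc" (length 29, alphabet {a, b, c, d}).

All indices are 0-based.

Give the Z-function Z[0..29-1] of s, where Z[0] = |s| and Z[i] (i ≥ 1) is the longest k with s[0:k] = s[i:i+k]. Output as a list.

Z[0]=29
i=1: outside box; Z[1]=1 scan→box=[1,2)
i=2: outside box; Z[2]=0
i=3: outside box; Z[3]=0
i=4: outside box; Z[4]=1 scan→box=[4,5)
i=5: outside box; Z[5]=0
i=6: outside box; Z[6]=1 scan→box=[6,7)
i=7: outside box; Z[7]=0
i=8: outside box; Z[8]=0
i=9: outside box; Z[9]=0
i=10: outside box; Z[10]=0
i=11: outside box; Z[11]=0
i=12: outside box; Z[12]=4 scan→box=[12,16)
i=13: min(r-i=3, Z[1]=1)=1; Z[13]=1
i=14: min(r-i=2, Z[2]=0)=0; Z[14]=0
i=15: min(r-i=1, Z[3]=0)=0; Z[15]=0
i=16: outside box; Z[16]=0
i=17: outside box; Z[17]=0
i=18: outside box; Z[18]=0
i=19: outside box; Z[19]=2 scan→box=[19,21)
i=20: min(r-i=1, Z[1]=1)=1; Z[20]=2 scan→box=[20,22)
i=21: min(r-i=1, Z[1]=1)=1; Z[21]=8 scan→box=[21,29)
i=22: min(r-i=7, Z[1]=1)=1; Z[22]=1
i=23: min(r-i=6, Z[2]=0)=0; Z[23]=0
i=24: min(r-i=5, Z[3]=0)=0; Z[24]=0
i=25: min(r-i=4, Z[4]=1)=1; Z[25]=1
i=26: min(r-i=3, Z[5]=0)=0; Z[26]=0
i=27: min(r-i=2, Z[6]=1)=1; Z[27]=1
i=28: min(r-i=1, Z[7]=0)=0; Z[28]=0

[29, 1, 0, 0, 1, 0, 1, 0, 0, 0, 0, 0, 4, 1, 0, 0, 0, 0, 0, 2, 2, 8, 1, 0, 0, 1, 0, 1, 0]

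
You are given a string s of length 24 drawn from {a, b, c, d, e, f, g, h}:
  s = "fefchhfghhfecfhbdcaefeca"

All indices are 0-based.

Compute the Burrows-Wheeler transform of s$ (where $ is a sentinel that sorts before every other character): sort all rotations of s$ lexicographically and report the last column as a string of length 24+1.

acchedefbfffaeeh$hcffhhgc

rank  rotation                   last
    0  $fefchhfghhfecfhbdcaefeca  a
    1  a$fefchhfghhfecfhbdcaefec  c
    2  aefeca$fefchhfghhfecfhbdc  c
    3  bdcaefeca$fefchhfghhfecfh  h
    4  ca$fefchhfghhfecfhbdcaefe  e
    5  caefeca$fefchhfghhfecfhbd  d
    6  cfhbdcaefeca$fefchhfghhfe  e
    7  chhfghhfecfhbdcaefeca$fef  f
    8  dcaefeca$fefchhfghhfecfhb  b
    9  eca$fefchhfghhfecfhbdcaef  f
   10  ecfhbdcaefeca$fefchhfghhf  f
   11  efchhfghhfecfhbdcaefeca$f  f
   12  efeca$fefchhfghhfecfhbdca  a
   13  fchhfghhfecfhbdcaefeca$fe  e
   14  feca$fefchhfghhfecfhbdcae  e
   15  fecfhbdcaefeca$fefchhfghh  h
   16  fefchhfghhfecfhbdcaefeca$  $
   17  fghhfecfhbdcaefeca$fefchh  h
   18  fhbdcaefeca$fefchhfghhfec  c
   19  ghhfecfhbdcaefeca$fefchhf  f
   20  hbdcaefeca$fefchhfghhfecf  f
   21  hfecfhbdcaefeca$fefchhfgh  h
   22  hfghhfecfhbdcaefeca$fefch  h
   23  hhfecfhbdcaefeca$fefchhfg  g
   24  hhfghhfecfhbdcaefeca$fefc  c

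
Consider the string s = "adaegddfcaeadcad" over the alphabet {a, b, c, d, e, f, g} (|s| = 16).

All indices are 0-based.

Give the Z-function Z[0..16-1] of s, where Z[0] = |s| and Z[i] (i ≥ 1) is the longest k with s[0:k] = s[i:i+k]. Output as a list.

Z[0]=16
i=1: outside box; Z[1]=0
i=2: outside box; Z[2]=1 extend→box=[2,3)
i=3: outside box; Z[3]=0
i=4: outside box; Z[4]=0
i=5: outside box; Z[5]=0
i=6: outside box; Z[6]=0
i=7: outside box; Z[7]=0
i=8: outside box; Z[8]=0
i=9: outside box; Z[9]=1 extend→box=[9,10)
i=10: outside box; Z[10]=0
i=11: outside box; Z[11]=2 extend→box=[11,13)
i=12: min(r-i=1, Z[1]=0)=0; Z[12]=0
i=13: outside box; Z[13]=0
i=14: outside box; Z[14]=2 extend→box=[14,16)
i=15: min(r-i=1, Z[1]=0)=0; Z[15]=0

[16, 0, 1, 0, 0, 0, 0, 0, 0, 1, 0, 2, 0, 0, 2, 0]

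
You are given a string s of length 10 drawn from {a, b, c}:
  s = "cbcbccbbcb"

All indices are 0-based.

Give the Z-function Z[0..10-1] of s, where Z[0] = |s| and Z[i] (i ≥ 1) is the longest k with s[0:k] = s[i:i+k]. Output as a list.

Z[0]=10
i=1: fresh scan; Z[1]=0
i=2: fresh scan; Z[2]=3 grow→box=[2,5)
i=3: min(r-i=2, Z[1]=0)=0; Z[3]=0
i=4: min(r-i=1, Z[2]=3)=1; Z[4]=1
i=5: fresh scan; Z[5]=2 grow→box=[5,7)
i=6: min(r-i=1, Z[1]=0)=0; Z[6]=0
i=7: fresh scan; Z[7]=0
i=8: fresh scan; Z[8]=2 grow→box=[8,10)
i=9: min(r-i=1, Z[1]=0)=0; Z[9]=0

[10, 0, 3, 0, 1, 2, 0, 0, 2, 0]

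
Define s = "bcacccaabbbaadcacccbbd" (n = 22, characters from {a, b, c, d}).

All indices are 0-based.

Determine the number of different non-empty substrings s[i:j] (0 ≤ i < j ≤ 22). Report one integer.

220

rank→(start, suffix):
  0 → (6, 'aabbbaadcacccbbd')
  1 → (11, 'aadcacccbbd')
  2 → (7, 'abbbaadcacccbbd')
  3 → (2, 'acccaabbbaadcacccbbd')
  4 → (15, 'acccbbd')
  5 → (12, 'adcacccbbd')
  6 → (10, 'baadcacccbbd')
  7 → (9, 'bbaadcacccbbd')
  8 → (8, 'bbbaadcacccbbd')
  9 → (19, 'bbd')
  10 → (0, 'bcacccaabbbaadcacccbbd')
  11 → (20, 'bd')
  12 → (5, 'caabbbaadcacccbbd')
  13 → (1, 'cacccaabbbaadcacccbbd')
  14 → (14, 'cacccbbd')
  15 → (18, 'cbbd')
  16 → (4, 'ccaabbbaadcacccbbd')
  17 → (17, 'ccbbd')
  18 → (3, 'cccaabbbaadcacccbbd')
  19 → (16, 'cccbbd')
  20 → (21, 'd')
  21 → (13, 'dcacccbbd')

SA = [6, 11, 7, 2, 15, 12, 10, 9, 8, 19, 0, 20, 5, 1, 14, 18, 4, 17, 3, 16, 21, 13]
i: (SA[i-1],SA[i]) lcp shared
  1: (6,11) 2 'aa'
  2: (11,7) 1 'a'
  3: (7,2) 1 'a'
  4: (2,15) 4 'accc'
  5: (15,12) 1 'a'
  6: (12,10) 0 ''
  7: (10,9) 1 'b'
  8: (9,8) 2 'bb'
  9: (8,19) 2 'bb'
  10: (19,0) 1 'b'
  11: (0,20) 1 'b'
  12: (20,5) 0 ''
  13: (5,1) 2 'ca'
  14: (1,14) 5 'caccc'
  15: (14,18) 1 'c'
  16: (18,4) 1 'c'
  17: (4,17) 2 'cc'
  18: (17,3) 2 'cc'
  19: (3,16) 3 'ccc'
  20: (16,21) 0 ''
  21: (21,13) 1 'd'

n(n+1)/2 = 22·23/2 = 253
Σ LCP = 0 + 2 + 1 + 1 + 4 + 1 + 0 + 1 + 2 + 2 + 1 + 1 + 0 + 2 + 5 + 1 + 1 + 2 + 2 + 3 + 0 + 1 = 33
distinct = 253 − 33 = 220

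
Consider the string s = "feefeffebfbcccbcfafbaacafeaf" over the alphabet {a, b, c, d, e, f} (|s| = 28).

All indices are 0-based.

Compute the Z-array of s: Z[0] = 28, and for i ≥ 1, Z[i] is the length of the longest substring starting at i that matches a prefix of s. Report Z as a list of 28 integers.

[28, 0, 0, 2, 0, 1, 2, 0, 0, 1, 0, 0, 0, 0, 0, 0, 1, 0, 1, 0, 0, 0, 0, 0, 2, 0, 0, 1]

Z[0]=28
i=1: fresh scan; Z[1]=0
i=2: fresh scan; Z[2]=0
i=3: fresh scan; Z[3]=2 scan→box=[3,5)
i=4: min(r-i=1, Z[1]=0)=0; Z[4]=0
i=5: fresh scan; Z[5]=1 scan→box=[5,6)
i=6: fresh scan; Z[6]=2 scan→box=[6,8)
i=7: min(r-i=1, Z[1]=0)=0; Z[7]=0
i=8: fresh scan; Z[8]=0
i=9: fresh scan; Z[9]=1 scan→box=[9,10)
i=10: fresh scan; Z[10]=0
i=11: fresh scan; Z[11]=0
i=12: fresh scan; Z[12]=0
i=13: fresh scan; Z[13]=0
i=14: fresh scan; Z[14]=0
i=15: fresh scan; Z[15]=0
i=16: fresh scan; Z[16]=1 scan→box=[16,17)
i=17: fresh scan; Z[17]=0
i=18: fresh scan; Z[18]=1 scan→box=[18,19)
i=19: fresh scan; Z[19]=0
i=20: fresh scan; Z[20]=0
i=21: fresh scan; Z[21]=0
i=22: fresh scan; Z[22]=0
i=23: fresh scan; Z[23]=0
i=24: fresh scan; Z[24]=2 scan→box=[24,26)
i=25: min(r-i=1, Z[1]=0)=0; Z[25]=0
i=26: fresh scan; Z[26]=0
i=27: fresh scan; Z[27]=1 scan→box=[27,28)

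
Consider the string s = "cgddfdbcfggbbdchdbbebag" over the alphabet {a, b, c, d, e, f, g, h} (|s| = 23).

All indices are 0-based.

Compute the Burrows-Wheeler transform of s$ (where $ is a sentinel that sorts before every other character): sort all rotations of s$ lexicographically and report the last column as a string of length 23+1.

gbegddbbb$dhfbgdbdcagcfc

rank  rotation                  last
    0  $cgddfdbcfggbbdchdbbebag  g
    1  ag$cgddfdbcfggbbdchdbbeb  b
    2  bag$cgddfdbcfggbbdchdbbe  e
    3  bbdchdbbebag$cgddfdbcfgg  g
    4  bbebag$cgddfdbcfggbbdchd  d
    5  bcfggbbdchdbbebag$cgddfd  d
    6  bdchdbbebag$cgddfdbcfggb  b
    7  bebag$cgddfdbcfggbbdchdb  b
    8  cfggbbdchdbbebag$cgddfdb  b
    9  cgddfdbcfggbbdchdbbebag$  $
   10  chdbbebag$cgddfdbcfggbbd  d
   11  dbbebag$cgddfdbcfggbbdch  h
   12  dbcfggbbdchdbbebag$cgddf  f
   13  dchdbbebag$cgddfdbcfggbb  b
   14  ddfdbcfggbbdchdbbebag$cg  g
   15  dfdbcfggbbdchdbbebag$cgd  d
   16  ebag$cgddfdbcfggbbdchdbb  b
   17  fdbcfggbbdchdbbebag$cgdd  d
   18  fggbbdchdbbebag$cgddfdbc  c
   19  g$cgddfdbcfggbbdchdbbeba  a
   20  gbbdchdbbebag$cgddfdbcfg  g
   21  gddfdbcfggbbdchdbbebag$c  c
   22  ggbbdchdbbebag$cgddfdbcf  f
   23  hdbbebag$cgddfdbcfggbbdc  c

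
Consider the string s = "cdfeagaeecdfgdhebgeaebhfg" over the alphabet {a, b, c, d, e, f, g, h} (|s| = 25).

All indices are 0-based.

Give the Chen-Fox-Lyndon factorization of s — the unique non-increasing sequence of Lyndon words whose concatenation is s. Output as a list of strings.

["cdfe", "ag", "aeecdfgdhebge", "aebhfg"]

emit factor 1: 'cdfe' (i=0, period=4)
emit factor 2: 'ag' (i=4, period=2)
emit factor 3: 'aeecdfgdhebge' (i=6, period=13)
emit factor 4: 'aebhfg' (i=19, period=6)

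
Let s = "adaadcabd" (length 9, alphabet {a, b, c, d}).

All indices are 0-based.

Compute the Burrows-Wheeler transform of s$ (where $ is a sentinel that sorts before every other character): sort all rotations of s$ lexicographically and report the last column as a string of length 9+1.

rank  rotation    last
    0  $adaadcabd  d
    1  aadcabd$ad  d
    2  abd$adaadc  c
    3  adaadcabd$  $
    4  adcabd$ada  a
    5  bd$adaadca  a
    6  cabd$adaad  d
    7  d$adaadcab  b
    8  daadcabd$a  a
    9  dcabd$adaa  a

ddc$aadbaa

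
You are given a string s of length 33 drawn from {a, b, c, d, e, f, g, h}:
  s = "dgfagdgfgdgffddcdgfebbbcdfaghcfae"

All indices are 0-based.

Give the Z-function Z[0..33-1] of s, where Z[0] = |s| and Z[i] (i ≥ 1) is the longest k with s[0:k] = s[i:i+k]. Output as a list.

[33, 0, 0, 0, 0, 3, 0, 0, 0, 3, 0, 0, 0, 1, 1, 0, 3, 0, 0, 0, 0, 0, 0, 0, 1, 0, 0, 0, 0, 0, 0, 0, 0]

Z[0]=33
i=1: fresh scan; Z[1]=0
i=2: fresh scan; Z[2]=0
i=3: fresh scan; Z[3]=0
i=4: fresh scan; Z[4]=0
i=5: fresh scan; Z[5]=3 scan→box=[5,8)
i=6: min(r-i=2, Z[1]=0)=0; Z[6]=0
i=7: min(r-i=1, Z[2]=0)=0; Z[7]=0
i=8: fresh scan; Z[8]=0
i=9: fresh scan; Z[9]=3 scan→box=[9,12)
i=10: min(r-i=2, Z[1]=0)=0; Z[10]=0
i=11: min(r-i=1, Z[2]=0)=0; Z[11]=0
i=12: fresh scan; Z[12]=0
i=13: fresh scan; Z[13]=1 scan→box=[13,14)
i=14: fresh scan; Z[14]=1 scan→box=[14,15)
i=15: fresh scan; Z[15]=0
i=16: fresh scan; Z[16]=3 scan→box=[16,19)
i=17: min(r-i=2, Z[1]=0)=0; Z[17]=0
i=18: min(r-i=1, Z[2]=0)=0; Z[18]=0
i=19: fresh scan; Z[19]=0
i=20: fresh scan; Z[20]=0
i=21: fresh scan; Z[21]=0
i=22: fresh scan; Z[22]=0
i=23: fresh scan; Z[23]=0
i=24: fresh scan; Z[24]=1 scan→box=[24,25)
i=25: fresh scan; Z[25]=0
i=26: fresh scan; Z[26]=0
i=27: fresh scan; Z[27]=0
i=28: fresh scan; Z[28]=0
i=29: fresh scan; Z[29]=0
i=30: fresh scan; Z[30]=0
i=31: fresh scan; Z[31]=0
i=32: fresh scan; Z[32]=0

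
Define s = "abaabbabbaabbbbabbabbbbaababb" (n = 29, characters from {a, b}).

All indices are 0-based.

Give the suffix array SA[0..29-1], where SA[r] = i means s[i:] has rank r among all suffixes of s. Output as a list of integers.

sorted suffixes:
  #0 SA[0]=23  'aababb'
  #1 SA[1]=2  'aabbabbaabbbbabbabbbbaababb'
  #2 SA[2]=9  'aabbbbabbabbbbaababb'
  #3 SA[3]=0  'abaabbabbaabbbbabbabbbbaababb'
  #4 SA[4]=24  'ababb'
  #5 SA[5]=26  'abb'
  #6 SA[6]=6  'abbaabbbbabbabbbbaababb'
  #7 SA[7]=3  'abbabbaabbbbabbabbbbaababb'
  #8 SA[8]=15  'abbabbbbaababb'
  #9 SA[9]=18  'abbbbaababb'
  #10 SA[10]=10  'abbbbabbabbbbaababb'
  #11 SA[11]=28  'b'
  #12 SA[12]=22  'baababb'
  #13 SA[13]=1  'baabbabbaabbbbabbabbbbaababb'
  #14 SA[14]=8  'baabbbbabbabbbbaababb'
  #15 SA[15]=25  'babb'
  #16 SA[16]=5  'babbaabbbbabbabbbbaababb'
  #17 SA[17]=14  'babbabbbbaababb'
  #18 SA[18]=17  'babbbbaababb'
  #19 SA[19]=27  'bb'
  #20 SA[20]=21  'bbaababb'
  #21 SA[21]=7  'bbaabbbbabbabbbbaababb'
  #22 SA[22]=4  'bbabbaabbbbabbabbbbaababb'
  #23 SA[23]=13  'bbabbabbbbaababb'
  #24 SA[24]=16  'bbabbbbaababb'
  #25 SA[25]=20  'bbbaababb'
  #26 SA[26]=12  'bbbabbabbbbaababb'
  #27 SA[27]=19  'bbbbaababb'
  #28 SA[28]=11  'bbbbabbabbbbaababb'

[23, 2, 9, 0, 24, 26, 6, 3, 15, 18, 10, 28, 22, 1, 8, 25, 5, 14, 17, 27, 21, 7, 4, 13, 16, 20, 12, 19, 11]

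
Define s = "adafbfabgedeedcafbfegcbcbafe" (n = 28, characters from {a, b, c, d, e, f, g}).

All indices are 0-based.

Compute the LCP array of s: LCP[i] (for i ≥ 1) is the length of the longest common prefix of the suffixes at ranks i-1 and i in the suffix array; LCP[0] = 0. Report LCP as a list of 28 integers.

[0, 1, 1, 4, 2, 0, 1, 1, 2, 1, 0, 1, 2, 0, 1, 1, 0, 1, 2, 1, 1, 0, 1, 3, 1, 2, 0, 1]

sorted suffixes:
  #0 SA[0]=6  'abgedeedcafbfegcbcbafe'
  #1 SA[1]=0  'adafbfabgedeedcafbfegcbcbafe'
  #2 SA[2]=2  'afbfabgedeedcafbfegcbcbafe'
  #3 SA[3]=15  'afbfegcbcbafe'
  #4 SA[4]=25  'afe'
  #5 SA[5]=24  'bafe'
  #6 SA[6]=22  'bcbafe'
  #7 SA[7]=4  'bfabgedeedcafbfegcbcbafe'
  #8 SA[8]=17  'bfegcbcbafe'
  #9 SA[9]=7  'bgedeedcafbfegcbcbafe'
  #10 SA[10]=14  'cafbfegcbcbafe'
  #11 SA[11]=23  'cbafe'
  #12 SA[12]=21  'cbcbafe'
  #13 SA[13]=1  'dafbfabgedeedcafbfegcbcbafe'
  #14 SA[14]=13  'dcafbfegcbcbafe'
  #15 SA[15]=10  'deedcafbfegcbcbafe'
  #16 SA[16]=27  'e'
  #17 SA[17]=12  'edcafbfegcbcbafe'
  #18 SA[18]=9  'edeedcafbfegcbcbafe'
  #19 SA[19]=11  'eedcafbfegcbcbafe'
  #20 SA[20]=19  'egcbcbafe'
  #21 SA[21]=5  'fabgedeedcafbfegcbcbafe'
  #22 SA[22]=3  'fbfabgedeedcafbfegcbcbafe'
  #23 SA[23]=16  'fbfegcbcbafe'
  #24 SA[24]=26  'fe'
  #25 SA[25]=18  'fegcbcbafe'
  #26 SA[26]=20  'gcbcbafe'
  #27 SA[27]=8  'gedeedcafbfegcbcbafe'

SA = [6, 0, 2, 15, 25, 24, 22, 4, 17, 7, 14, 23, 21, 1, 13, 10, 27, 12, 9, 11, 19, 5, 3, 16, 26, 18, 20, 8]
rank  pair      lcp
   1  s[6:],s[0:]  1  'a'
   2  s[0:],s[2:]  1  'a'
   3  s[2:],s[15:]  4  'afbf'
   4  s[15:],s[25:]  2  'af'
   5  s[25:],s[24:]  0  ''
   6  s[24:],s[22:]  1  'b'
   7  s[22:],s[4:]  1  'b'
   8  s[4:],s[17:]  2  'bf'
   9  s[17:],s[7:]  1  'b'
  10  s[7:],s[14:]  0  ''
  11  s[14:],s[23:]  1  'c'
  12  s[23:],s[21:]  2  'cb'
  13  s[21:],s[1:]  0  ''
  14  s[1:],s[13:]  1  'd'
  15  s[13:],s[10:]  1  'd'
  16  s[10:],s[27:]  0  ''
  17  s[27:],s[12:]  1  'e'
  18  s[12:],s[9:]  2  'ed'
  19  s[9:],s[11:]  1  'e'
  20  s[11:],s[19:]  1  'e'
  21  s[19:],s[5:]  0  ''
  22  s[5:],s[3:]  1  'f'
  23  s[3:],s[16:]  3  'fbf'
  24  s[16:],s[26:]  1  'f'
  25  s[26:],s[18:]  2  'fe'
  26  s[18:],s[20:]  0  ''
  27  s[20:],s[8:]  1  'g'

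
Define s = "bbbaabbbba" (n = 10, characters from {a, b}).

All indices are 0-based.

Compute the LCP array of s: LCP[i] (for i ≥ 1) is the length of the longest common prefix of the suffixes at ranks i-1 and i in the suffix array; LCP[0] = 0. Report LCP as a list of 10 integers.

rank | idx | suffix
   0 |   9 | a
   1 |   3 | aabbbba
   2 |   4 | abbbba
   3 |   8 | ba
   4 |   2 | baabbbba
   5 |   7 | bba
   6 |   1 | bbaabbbba
   7 |   6 | bbba
   8 |   0 | bbbaabbbba
   9 |   5 | bbbba

SA = [9, 3, 4, 8, 2, 7, 1, 6, 0, 5]
[i] adj suffixes → lcp
  [1] 9/3 → 1 ('a')
  [2] 3/4 → 1 ('a')
  [3] 4/8 → 0 ('')
  [4] 8/2 → 2 ('ba')
  [5] 2/7 → 1 ('b')
  [6] 7/1 → 3 ('bba')
  [7] 1/6 → 2 ('bb')
  [8] 6/0 → 4 ('bbba')
  [9] 0/5 → 3 ('bbb')

[0, 1, 1, 0, 2, 1, 3, 2, 4, 3]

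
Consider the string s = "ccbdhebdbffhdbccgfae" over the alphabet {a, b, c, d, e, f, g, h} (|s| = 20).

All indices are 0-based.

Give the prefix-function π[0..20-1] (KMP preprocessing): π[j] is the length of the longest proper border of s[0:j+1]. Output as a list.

[0, 1, 0, 0, 0, 0, 0, 0, 0, 0, 0, 0, 0, 0, 1, 2, 0, 0, 0, 0]

π[0] = 0
j=1 s[j]='c': π[1]=1 (border 'c')
j=2 s[j]='b': k: 1→0; π[2]=0 (border '')
j=3 s[j]='d': π[3]=0 (border '')
j=4 s[j]='h': π[4]=0 (border '')
j=5 s[j]='e': π[5]=0 (border '')
j=6 s[j]='b': π[6]=0 (border '')
j=7 s[j]='d': π[7]=0 (border '')
j=8 s[j]='b': π[8]=0 (border '')
j=9 s[j]='f': π[9]=0 (border '')
j=10 s[j]='f': π[10]=0 (border '')
j=11 s[j]='h': π[11]=0 (border '')
j=12 s[j]='d': π[12]=0 (border '')
j=13 s[j]='b': π[13]=0 (border '')
j=14 s[j]='c': π[14]=1 (border 'c')
j=15 s[j]='c': π[15]=2 (border 'cc')
j=16 s[j]='g': k: 2→1→0; π[16]=0 (border '')
j=17 s[j]='f': π[17]=0 (border '')
j=18 s[j]='a': π[18]=0 (border '')
j=19 s[j]='e': π[19]=0 (border '')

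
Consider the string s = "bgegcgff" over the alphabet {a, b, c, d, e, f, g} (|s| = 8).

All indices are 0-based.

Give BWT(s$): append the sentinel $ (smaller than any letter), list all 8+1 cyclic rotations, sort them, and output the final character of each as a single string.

rank  rotation   last
    0  $bgegcgff  f
    1  bgegcgff$  $
    2  cgff$bgeg  g
    3  egcgff$bg  g
    4  f$bgegcgf  f
    5  ff$bgegcg  g
    6  gcgff$bge  e
    7  gegcgff$b  b
    8  gff$bgegc  c

f$ggfgebc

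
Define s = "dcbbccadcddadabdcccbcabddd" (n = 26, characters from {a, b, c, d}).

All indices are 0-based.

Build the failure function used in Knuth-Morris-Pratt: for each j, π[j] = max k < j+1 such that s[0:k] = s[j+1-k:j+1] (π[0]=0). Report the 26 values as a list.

[0, 0, 0, 0, 0, 0, 0, 1, 2, 1, 1, 0, 1, 0, 0, 1, 2, 0, 0, 0, 0, 0, 0, 1, 1, 1]

π[0] = 0
j=1 s[j]='c': π[1]=0 (border '')
j=2 s[j]='b': π[2]=0 (border '')
j=3 s[j]='b': π[3]=0 (border '')
j=4 s[j]='c': π[4]=0 (border '')
j=5 s[j]='c': π[5]=0 (border '')
j=6 s[j]='a': π[6]=0 (border '')
j=7 s[j]='d': π[7]=1 (border 'd')
j=8 s[j]='c': π[8]=2 (border 'dc')
j=9 s[j]='d': k: 2→0; π[9]=1 (border 'd')
j=10 s[j]='d': k: 1→0; π[10]=1 (border 'd')
j=11 s[j]='a': k: 1→0; π[11]=0 (border '')
j=12 s[j]='d': π[12]=1 (border 'd')
j=13 s[j]='a': k: 1→0; π[13]=0 (border '')
j=14 s[j]='b': π[14]=0 (border '')
j=15 s[j]='d': π[15]=1 (border 'd')
j=16 s[j]='c': π[16]=2 (border 'dc')
j=17 s[j]='c': k: 2→0; π[17]=0 (border '')
j=18 s[j]='c': π[18]=0 (border '')
j=19 s[j]='b': π[19]=0 (border '')
j=20 s[j]='c': π[20]=0 (border '')
j=21 s[j]='a': π[21]=0 (border '')
j=22 s[j]='b': π[22]=0 (border '')
j=23 s[j]='d': π[23]=1 (border 'd')
j=24 s[j]='d': k: 1→0; π[24]=1 (border 'd')
j=25 s[j]='d': k: 1→0; π[25]=1 (border 'd')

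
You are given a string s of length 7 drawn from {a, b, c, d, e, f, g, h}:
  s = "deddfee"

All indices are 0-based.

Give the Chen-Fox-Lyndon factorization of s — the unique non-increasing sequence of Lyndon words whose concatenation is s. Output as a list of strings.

["de", "ddfee"]

emit factor 1: 'de' (i=0, period=2)
emit factor 2: 'ddfee' (i=2, period=5)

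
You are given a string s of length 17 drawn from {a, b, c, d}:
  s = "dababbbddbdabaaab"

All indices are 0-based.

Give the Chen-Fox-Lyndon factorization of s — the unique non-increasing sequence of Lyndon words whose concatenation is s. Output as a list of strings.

emit factor 1: 'd' (i=0, period=1)
emit factor 2: 'ababbbddbd' (i=1, period=10)
emit factor 3: 'ab' (i=11, period=2)
emit factor 4: 'aaab' (i=13, period=4)

["d", "ababbbddbd", "ab", "aaab"]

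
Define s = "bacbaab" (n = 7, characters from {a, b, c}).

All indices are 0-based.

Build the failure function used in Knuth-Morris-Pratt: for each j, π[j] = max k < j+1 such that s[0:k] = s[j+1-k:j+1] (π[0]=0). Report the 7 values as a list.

[0, 0, 0, 1, 2, 0, 1]

π[0] = 0
j=1 s[j]='a': π[1]=0 (border '')
j=2 s[j]='c': π[2]=0 (border '')
j=3 s[j]='b': π[3]=1 (border 'b')
j=4 s[j]='a': π[4]=2 (border 'ba')
j=5 s[j]='a': k: 2→0; π[5]=0 (border '')
j=6 s[j]='b': π[6]=1 (border 'b')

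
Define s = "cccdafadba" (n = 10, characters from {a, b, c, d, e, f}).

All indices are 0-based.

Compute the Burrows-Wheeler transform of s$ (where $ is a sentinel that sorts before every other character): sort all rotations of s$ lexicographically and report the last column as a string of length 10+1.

abfdd$cccaa

rank  rotation     last
    0  $cccdafadba  a
    1  a$cccdafadb  b
    2  adba$cccdaf  f
    3  afadba$cccd  d
    4  ba$cccdafad  d
    5  cccdafadba$  $
    6  ccdafadba$c  c
    7  cdafadba$cc  c
    8  dafadba$ccc  c
    9  dba$cccdafa  a
   10  fadba$cccda  a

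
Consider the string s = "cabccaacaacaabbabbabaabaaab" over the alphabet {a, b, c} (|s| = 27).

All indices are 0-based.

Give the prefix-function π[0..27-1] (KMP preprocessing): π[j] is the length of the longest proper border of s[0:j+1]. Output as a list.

[0, 0, 0, 1, 1, 2, 0, 1, 2, 0, 1, 2, 0, 0, 0, 0, 0, 0, 0, 0, 0, 0, 0, 0, 0, 0, 0]

π[0] = 0
j=1 s[j]='a': π[1]=0 (border '')
j=2 s[j]='b': π[2]=0 (border '')
j=3 s[j]='c': π[3]=1 (border 'c')
j=4 s[j]='c': k: 1→0; π[4]=1 (border 'c')
j=5 s[j]='a': π[5]=2 (border 'ca')
j=6 s[j]='a': k: 2→0; π[6]=0 (border '')
j=7 s[j]='c': π[7]=1 (border 'c')
j=8 s[j]='a': π[8]=2 (border 'ca')
j=9 s[j]='a': k: 2→0; π[9]=0 (border '')
j=10 s[j]='c': π[10]=1 (border 'c')
j=11 s[j]='a': π[11]=2 (border 'ca')
j=12 s[j]='a': k: 2→0; π[12]=0 (border '')
j=13 s[j]='b': π[13]=0 (border '')
j=14 s[j]='b': π[14]=0 (border '')
j=15 s[j]='a': π[15]=0 (border '')
j=16 s[j]='b': π[16]=0 (border '')
j=17 s[j]='b': π[17]=0 (border '')
j=18 s[j]='a': π[18]=0 (border '')
j=19 s[j]='b': π[19]=0 (border '')
j=20 s[j]='a': π[20]=0 (border '')
j=21 s[j]='a': π[21]=0 (border '')
j=22 s[j]='b': π[22]=0 (border '')
j=23 s[j]='a': π[23]=0 (border '')
j=24 s[j]='a': π[24]=0 (border '')
j=25 s[j]='a': π[25]=0 (border '')
j=26 s[j]='b': π[26]=0 (border '')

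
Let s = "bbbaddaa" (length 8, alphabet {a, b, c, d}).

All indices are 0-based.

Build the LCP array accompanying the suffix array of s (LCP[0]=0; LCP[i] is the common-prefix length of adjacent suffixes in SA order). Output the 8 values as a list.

[0, 1, 1, 0, 1, 2, 0, 1]

rank→(start, suffix):
  0 → (7, 'a')
  1 → (6, 'aa')
  2 → (3, 'addaa')
  3 → (2, 'baddaa')
  4 → (1, 'bbaddaa')
  5 → (0, 'bbbaddaa')
  6 → (5, 'daa')
  7 → (4, 'ddaa')

SA = [7, 6, 3, 2, 1, 0, 5, 4]
rank  pair      lcp
   1  s[7:],s[6:]  1  'a'
   2  s[6:],s[3:]  1  'a'
   3  s[3:],s[2:]  0  ''
   4  s[2:],s[1:]  1  'b'
   5  s[1:],s[0:]  2  'bb'
   6  s[0:],s[5:]  0  ''
   7  s[5:],s[4:]  1  'd'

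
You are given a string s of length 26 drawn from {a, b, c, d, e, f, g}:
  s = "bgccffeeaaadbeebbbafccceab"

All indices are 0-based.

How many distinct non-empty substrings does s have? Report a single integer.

rank→(start, suffix):
  0 → (8, 'aaadbeebbbafccceab')
  1 → (9, 'aadbeebbbafccceab')
  2 → (24, 'ab')
  3 → (10, 'adbeebbbafccceab')
  4 → (18, 'afccceab')
  5 → (25, 'b')
  6 → (17, 'bafccceab')
  7 → (16, 'bbafccceab')
  8 → (15, 'bbbafccceab')
  9 → (12, 'beebbbafccceab')
  10 → (0, 'bgccffeeaaadbeebbbafccceab')
  11 → (20, 'ccceab')
  12 → (21, 'cceab')
  13 → (2, 'ccffeeaaadbeebbbafccceab')
  14 → (22, 'ceab')
  15 → (3, 'cffeeaaadbeebbbafccceab')
  16 → (11, 'dbeebbbafccceab')
  17 → (7, 'eaaadbeebbbafccceab')
  18 → (23, 'eab')
  19 → (14, 'ebbbafccceab')
  20 → (6, 'eeaaadbeebbbafccceab')
  21 → (13, 'eebbbafccceab')
  22 → (19, 'fccceab')
  23 → (5, 'feeaaadbeebbbafccceab')
  24 → (4, 'ffeeaaadbeebbbafccceab')
  25 → (1, 'gccffeeaaadbeebbbafccceab')

SA = [8, 9, 24, 10, 18, 25, 17, 16, 15, 12, 0, 20, 21, 2, 22, 3, 11, 7, 23, 14, 6, 13, 19, 5, 4, 1]
i: (SA[i-1],SA[i]) lcp shared
  1: (8,9) 2 'aa'
  2: (9,24) 1 'a'
  3: (24,10) 1 'a'
  4: (10,18) 1 'a'
  5: (18,25) 0 ''
  6: (25,17) 1 'b'
  7: (17,16) 1 'b'
  8: (16,15) 2 'bb'
  9: (15,12) 1 'b'
  10: (12,0) 1 'b'
  11: (0,20) 0 ''
  12: (20,21) 2 'cc'
  13: (21,2) 2 'cc'
  14: (2,22) 1 'c'
  15: (22,3) 1 'c'
  16: (3,11) 0 ''
  17: (11,7) 0 ''
  18: (7,23) 2 'ea'
  19: (23,14) 1 'e'
  20: (14,6) 1 'e'
  21: (6,13) 2 'ee'
  22: (13,19) 0 ''
  23: (19,5) 1 'f'
  24: (5,4) 1 'f'
  25: (4,1) 0 ''

n(n+1)/2 = 26·27/2 = 351
Σ LCP = 0 + 2 + 1 + 1 + 1 + 0 + 1 + 1 + 2 + 1 + 1 + 0 + 2 + 2 + 1 + 1 + 0 + 0 + 2 + 1 + 1 + 2 + 0 + 1 + 1 + 0 = 25
distinct = 351 − 25 = 326

326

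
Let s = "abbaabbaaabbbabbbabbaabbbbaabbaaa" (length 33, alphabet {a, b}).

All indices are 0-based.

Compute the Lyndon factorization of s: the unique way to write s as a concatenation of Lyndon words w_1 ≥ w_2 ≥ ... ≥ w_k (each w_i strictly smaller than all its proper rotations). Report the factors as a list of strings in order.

["abb", "aabb", "aaabbbabbbabbaabbbbaabb", "a", "a", "a"]

emit factor 1: 'abb' (i=0, period=3)
emit factor 2: 'aabb' (i=3, period=4)
emit factor 3: 'aaabbbabbbabbaabbbbaabb' (i=7, period=23)
emit factor 4: 'a' (i=30, period=1)
emit factor 5: 'a' (i=31, period=1)
emit factor 6: 'a' (i=32, period=1)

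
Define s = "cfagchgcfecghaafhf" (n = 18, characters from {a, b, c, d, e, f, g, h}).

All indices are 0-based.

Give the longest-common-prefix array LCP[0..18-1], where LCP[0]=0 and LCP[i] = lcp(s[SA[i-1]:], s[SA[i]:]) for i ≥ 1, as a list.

[0, 1, 1, 0, 2, 1, 1, 0, 0, 1, 1, 1, 0, 2, 1, 0, 1, 1]

rank | idx | suffix
   0 |  13 | aafhf
   1 |  14 | afhf
   2 |   2 | agchgcfecghaafhf
   3 |   0 | cfagchgcfecghaafhf
   4 |   7 | cfecghaafhf
   5 |  10 | cghaafhf
   6 |   4 | chgcfecghaafhf
   7 |   9 | ecghaafhf
   8 |  17 | f
   9 |   1 | fagchgcfecghaafhf
  10 |   8 | fecghaafhf
  11 |  15 | fhf
  12 |   6 | gcfecghaafhf
  13 |   3 | gchgcfecghaafhf
  14 |  11 | ghaafhf
  15 |  12 | haafhf
  16 |  16 | hf
  17 |   5 | hgcfecghaafhf

SA = [13, 14, 2, 0, 7, 10, 4, 9, 17, 1, 8, 15, 6, 3, 11, 12, 16, 5]
[i] adj suffixes → lcp
  [1] 13/14 → 1 ('a')
  [2] 14/2 → 1 ('a')
  [3] 2/0 → 0 ('')
  [4] 0/7 → 2 ('cf')
  [5] 7/10 → 1 ('c')
  [6] 10/4 → 1 ('c')
  [7] 4/9 → 0 ('')
  [8] 9/17 → 0 ('')
  [9] 17/1 → 1 ('f')
  [10] 1/8 → 1 ('f')
  [11] 8/15 → 1 ('f')
  [12] 15/6 → 0 ('')
  [13] 6/3 → 2 ('gc')
  [14] 3/11 → 1 ('g')
  [15] 11/12 → 0 ('')
  [16] 12/16 → 1 ('h')
  [17] 16/5 → 1 ('h')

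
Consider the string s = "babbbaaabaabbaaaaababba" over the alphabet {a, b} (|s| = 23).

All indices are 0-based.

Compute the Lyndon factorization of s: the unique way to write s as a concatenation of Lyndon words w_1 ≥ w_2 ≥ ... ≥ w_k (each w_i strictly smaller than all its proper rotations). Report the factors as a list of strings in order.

["b", "abbb", "aaabaabb", "aaaaababb", "a"]

emit factor 1: 'b' (i=0, period=1)
emit factor 2: 'abbb' (i=1, period=4)
emit factor 3: 'aaabaabb' (i=5, period=8)
emit factor 4: 'aaaaababb' (i=13, period=9)
emit factor 5: 'a' (i=22, period=1)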